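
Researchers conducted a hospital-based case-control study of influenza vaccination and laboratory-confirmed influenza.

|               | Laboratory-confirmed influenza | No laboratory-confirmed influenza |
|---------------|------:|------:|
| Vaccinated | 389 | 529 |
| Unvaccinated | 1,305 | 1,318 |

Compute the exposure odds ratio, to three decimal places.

Cells: a = 389, b = 529, c = 1305, d = 1318.
OR = (a·d)/(b·c) = (389 × 1318) / (529 × 1305) = 512702 / 690345 = 0.74268
Exposure is associated with lower odds of laboratory-confirmed influenza (OR = 0.74 < 1).

0.743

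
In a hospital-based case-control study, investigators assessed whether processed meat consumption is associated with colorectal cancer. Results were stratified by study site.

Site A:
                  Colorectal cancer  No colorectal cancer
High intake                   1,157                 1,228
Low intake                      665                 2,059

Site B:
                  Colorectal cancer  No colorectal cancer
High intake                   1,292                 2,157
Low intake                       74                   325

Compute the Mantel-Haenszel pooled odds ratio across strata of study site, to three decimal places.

2.858

OR_MH = Σ(aᵢdᵢ/nᵢ) / Σ(bᵢcᵢ/nᵢ), where nᵢ is the stratum total.
Stratum 1 (Site A): n = 5109; a·d/n = 1157·2059/5109 = 466.2875; b·c/n = 1228·665/5109 = 159.8395
Stratum 2 (Site B): n = 3848; a·d/n = 1292·325/3848 = 109.1216; b·c/n = 2157·74/3848 = 41.4808
OR_MH = (466.2875 + 109.1216) / (159.8395 + 41.4808) = 575.4092 / 201.3203 = 2.85818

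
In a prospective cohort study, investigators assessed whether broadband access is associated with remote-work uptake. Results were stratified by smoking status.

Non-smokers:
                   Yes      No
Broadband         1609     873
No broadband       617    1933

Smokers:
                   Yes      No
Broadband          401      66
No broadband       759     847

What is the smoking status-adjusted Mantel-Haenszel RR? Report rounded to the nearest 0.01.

RR_MH = Σ(aᵢ·n₀ᵢ/nᵢ) / Σ(cᵢ·n₁ᵢ/nᵢ), with n₁ᵢ = aᵢ+bᵢ (exposed), n₀ᵢ = cᵢ+dᵢ (unexposed), nᵢ = n₁ᵢ+n₀ᵢ.
Stratum 1 (Non-smokers): n₁ = 2482, n₀ = 2550, n = 5032; a·n₀/n = 1609·2550/5032 = 815.3716; c·n₁/n = 617·2482/5032 = 304.3311
Stratum 2 (Smokers): n₁ = 467, n₀ = 1606, n = 2073; a·n₀/n = 401·1606/2073 = 310.6638; c·n₁/n = 759·467/2073 = 170.9855
RR_MH = (815.3716 + 310.6638) / (304.3311 + 170.9855) = 1126.0354 / 475.3166 = 2.36902

2.37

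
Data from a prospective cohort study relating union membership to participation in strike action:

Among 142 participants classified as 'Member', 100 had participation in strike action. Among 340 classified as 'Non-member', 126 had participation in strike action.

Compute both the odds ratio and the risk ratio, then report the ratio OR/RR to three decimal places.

From the description: a = 100, b = 42, c = 126, d = 214.
OR = (100·214)/(42·126) = 21400/5292 = 4.04384
Risk in exposed = 100/142 = 0.70423; risk in unexposed = 126/340 = 0.37059; RR = 1.90029
OR/RR = 4.04384 / 1.90029 = 2.12801
The outcome is not rare, so the OR lies further from 1 than the RR.

2.128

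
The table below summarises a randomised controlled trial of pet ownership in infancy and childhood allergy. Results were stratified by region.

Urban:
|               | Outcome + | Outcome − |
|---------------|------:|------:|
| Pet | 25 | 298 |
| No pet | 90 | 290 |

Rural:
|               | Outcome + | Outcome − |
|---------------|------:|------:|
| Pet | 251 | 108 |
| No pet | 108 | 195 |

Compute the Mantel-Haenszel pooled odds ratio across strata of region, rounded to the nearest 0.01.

1.51

OR_MH = Σ(aᵢdᵢ/nᵢ) / Σ(bᵢcᵢ/nᵢ), where nᵢ is the stratum total.
Stratum 1 (Urban): n = 703; a·d/n = 25·290/703 = 10.3129; b·c/n = 298·90/703 = 38.1508
Stratum 2 (Rural): n = 662; a·d/n = 251·195/662 = 73.9350; b·c/n = 108·108/662 = 17.6193
OR_MH = (10.3129 + 73.9350) / (38.1508 + 17.6193) = 84.2480 / 55.7701 = 1.51063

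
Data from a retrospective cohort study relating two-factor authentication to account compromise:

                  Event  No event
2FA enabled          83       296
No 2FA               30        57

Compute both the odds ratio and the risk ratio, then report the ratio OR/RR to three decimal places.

Cells: a = 83, b = 296, c = 30, d = 57.
OR = (83·57)/(296·30) = 4731/8880 = 0.53277
Risk in exposed = 83/379 = 0.21900; risk in unexposed = 30/87 = 0.34483; RR = 0.63509
OR/RR = 0.53277 / 0.63509 = 0.83889
The outcome is not rare, so the OR lies further from 1 than the RR.

0.839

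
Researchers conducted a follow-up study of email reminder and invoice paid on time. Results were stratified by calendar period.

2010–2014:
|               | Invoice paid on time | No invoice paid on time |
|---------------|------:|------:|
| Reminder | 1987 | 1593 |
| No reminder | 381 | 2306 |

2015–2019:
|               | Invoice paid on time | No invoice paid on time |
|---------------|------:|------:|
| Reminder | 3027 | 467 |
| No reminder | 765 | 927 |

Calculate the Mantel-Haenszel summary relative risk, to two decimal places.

RR_MH = Σ(aᵢ·n₀ᵢ/nᵢ) / Σ(cᵢ·n₁ᵢ/nᵢ), with n₁ᵢ = aᵢ+bᵢ (exposed), n₀ᵢ = cᵢ+dᵢ (unexposed), nᵢ = n₁ᵢ+n₀ᵢ.
Stratum 1 (2010–2014): n₁ = 3580, n₀ = 2687, n = 6267; a·n₀/n = 1987·2687/6267 = 851.9338; c·n₁/n = 381·3580/6267 = 217.6448
Stratum 2 (2015–2019): n₁ = 3494, n₀ = 1692, n = 5186; a·n₀/n = 3027·1692/5186 = 987.5981; c·n₁/n = 765·3494/5186 = 515.4088
RR_MH = (851.9338 + 987.5981) / (217.6448 + 515.4088) = 1839.5319 / 733.0536 = 2.50941

2.51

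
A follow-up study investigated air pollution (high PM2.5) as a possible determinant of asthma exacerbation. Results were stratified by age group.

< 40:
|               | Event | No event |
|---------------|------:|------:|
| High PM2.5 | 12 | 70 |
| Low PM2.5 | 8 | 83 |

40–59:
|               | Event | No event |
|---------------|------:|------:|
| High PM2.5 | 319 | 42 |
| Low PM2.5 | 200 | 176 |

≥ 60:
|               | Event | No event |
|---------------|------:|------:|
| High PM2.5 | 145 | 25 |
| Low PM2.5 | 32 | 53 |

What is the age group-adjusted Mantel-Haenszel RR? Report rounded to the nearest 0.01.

1.77

RR_MH = Σ(aᵢ·n₀ᵢ/nᵢ) / Σ(cᵢ·n₁ᵢ/nᵢ), with n₁ᵢ = aᵢ+bᵢ (exposed), n₀ᵢ = cᵢ+dᵢ (unexposed), nᵢ = n₁ᵢ+n₀ᵢ.
Stratum 1 (< 40): n₁ = 82, n₀ = 91, n = 173; a·n₀/n = 12·91/173 = 6.3121; c·n₁/n = 8·82/173 = 3.7919
Stratum 2 (40–59): n₁ = 361, n₀ = 376, n = 737; a·n₀/n = 319·376/737 = 162.7463; c·n₁/n = 200·361/737 = 97.9647
Stratum 3 (≥ 60): n₁ = 170, n₀ = 85, n = 255; a·n₀/n = 145·85/255 = 48.3333; c·n₁/n = 32·170/255 = 21.3333
RR_MH = (6.3121 + 162.7463 + 48.3333) / (3.7919 + 97.9647 + 21.3333) = 217.3917 / 123.0900 = 1.76612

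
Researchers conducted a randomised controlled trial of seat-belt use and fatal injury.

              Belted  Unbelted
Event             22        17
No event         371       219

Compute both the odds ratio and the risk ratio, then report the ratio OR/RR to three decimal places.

Reading the table with exposure as columns: a = 22 (Belted, case), b = 371 (Belted, non-case), c = 17 (Unbelted, case), d = 219.
OR = (22·219)/(371·17) = 4818/6307 = 0.76391
Risk in exposed = 22/393 = 0.05598; risk in unexposed = 17/236 = 0.07203; RR = 0.77713
OR/RR = 0.76391 / 0.77713 = 0.98299
The outcome is rare in both groups, so OR ≈ RR (ratio near 1).

0.983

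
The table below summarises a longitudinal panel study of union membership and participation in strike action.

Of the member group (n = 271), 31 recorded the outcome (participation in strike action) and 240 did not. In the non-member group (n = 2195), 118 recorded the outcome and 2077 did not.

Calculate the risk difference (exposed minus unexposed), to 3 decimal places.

0.061

From the description: a = 31, b = 240, c = 118, d = 2077.
Risk in exposed = 31/271 = 0.114391; risk in unexposed = 118/2195 = 0.053759.
Risk difference = 0.114391 − 0.053759 = 0.060633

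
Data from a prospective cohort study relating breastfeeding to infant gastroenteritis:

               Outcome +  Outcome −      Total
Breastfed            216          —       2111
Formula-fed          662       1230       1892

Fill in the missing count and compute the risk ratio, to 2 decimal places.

0.29

The missing cell is in the exposed row: 2111 − 216 = 1895.
So a = 216, b = 1895, c = 662, d = 1230.
RR = [a/(a+b)] / [c/(c+d)] = (216/2111) / (662/1892) = 0.10232/0.34989 = 0.29243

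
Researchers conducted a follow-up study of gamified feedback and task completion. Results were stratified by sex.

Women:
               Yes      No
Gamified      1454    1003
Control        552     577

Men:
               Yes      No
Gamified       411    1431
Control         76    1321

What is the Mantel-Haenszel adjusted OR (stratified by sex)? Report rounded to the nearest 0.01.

2.14

OR_MH = Σ(aᵢdᵢ/nᵢ) / Σ(bᵢcᵢ/nᵢ), where nᵢ is the stratum total.
Stratum 1 (Women): n = 3586; a·d/n = 1454·577/3586 = 233.9537; b·c/n = 1003·552/3586 = 154.3938
Stratum 2 (Men): n = 3239; a·d/n = 411·1321/3239 = 167.6230; b·c/n = 1431·76/3239 = 33.5770
OR_MH = (233.9537 + 167.6230) / (154.3938 + 33.5770) = 401.5767 / 187.9708 = 2.13638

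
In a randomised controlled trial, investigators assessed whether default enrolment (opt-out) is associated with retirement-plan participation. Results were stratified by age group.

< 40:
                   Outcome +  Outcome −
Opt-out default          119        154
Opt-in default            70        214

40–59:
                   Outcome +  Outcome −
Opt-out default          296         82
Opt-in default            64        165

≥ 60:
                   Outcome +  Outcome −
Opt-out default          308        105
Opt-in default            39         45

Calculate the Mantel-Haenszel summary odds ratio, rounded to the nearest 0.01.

OR_MH = Σ(aᵢdᵢ/nᵢ) / Σ(bᵢcᵢ/nᵢ), where nᵢ is the stratum total.
Stratum 1 (< 40): n = 557; a·d/n = 119·214/557 = 45.7199; b·c/n = 154·70/557 = 19.3537
Stratum 2 (40–59): n = 607; a·d/n = 296·165/607 = 80.4613; b·c/n = 82·64/607 = 8.6458
Stratum 3 (≥ 60): n = 497; a·d/n = 308·45/497 = 27.8873; b·c/n = 105·39/497 = 8.2394
OR_MH = (45.7199 + 80.4613 + 27.8873) / (19.3537 + 8.6458 + 8.2394) = 154.0685 / 36.2389 = 4.25147

4.25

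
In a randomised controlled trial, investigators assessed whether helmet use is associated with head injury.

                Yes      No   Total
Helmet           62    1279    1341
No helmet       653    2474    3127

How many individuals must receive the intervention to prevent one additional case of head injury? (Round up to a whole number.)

Risk in treated group = 62/1341 = 0.04623; risk in control = 653/3127 = 0.20883.
Absolute risk reduction = 0.20883 − 0.04623 = 0.16259
NNT = 1 / ARR = 1 / 0.16259 = 6.150 → round up → 7

7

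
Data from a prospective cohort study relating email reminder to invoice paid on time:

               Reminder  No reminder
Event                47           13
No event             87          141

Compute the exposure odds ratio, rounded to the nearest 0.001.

5.859

Reading the table with exposure as columns: a = 47 (Reminder, case), b = 87 (Reminder, non-case), c = 13 (No reminder, case), d = 141.
OR = (a·d)/(b·c) = (47 × 141) / (87 × 13) = 6627 / 1131 = 5.85942
The odds of invoice paid on time are about 5.86 times as high in the reminder group.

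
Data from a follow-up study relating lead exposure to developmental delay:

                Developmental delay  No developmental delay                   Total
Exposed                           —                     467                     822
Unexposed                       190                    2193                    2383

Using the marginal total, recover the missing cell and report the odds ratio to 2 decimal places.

The missing cell is in the exposed row: 822 − 467 = 355.
So a = 355, b = 467, c = 190, d = 2193.
OR = (a·d)/(b·c) = (355 × 2193) / (467 × 190) = 778515 / 88730 = 8.77398

8.77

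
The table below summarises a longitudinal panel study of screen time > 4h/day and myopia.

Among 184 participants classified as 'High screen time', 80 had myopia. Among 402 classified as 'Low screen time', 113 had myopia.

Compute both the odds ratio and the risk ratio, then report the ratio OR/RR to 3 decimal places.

From the description: a = 80, b = 104, c = 113, d = 289.
OR = (80·289)/(104·113) = 23120/11752 = 1.96732
Risk in exposed = 80/184 = 0.43478; risk in unexposed = 113/402 = 0.28109; RR = 1.54675
OR/RR = 1.96732 / 1.54675 = 1.27191
The outcome is not rare, so the OR lies further from 1 than the RR.

1.272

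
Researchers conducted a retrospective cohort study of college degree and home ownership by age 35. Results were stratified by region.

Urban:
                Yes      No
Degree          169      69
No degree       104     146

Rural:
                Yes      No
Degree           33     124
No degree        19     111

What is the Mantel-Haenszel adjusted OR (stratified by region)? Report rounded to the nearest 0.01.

2.76

OR_MH = Σ(aᵢdᵢ/nᵢ) / Σ(bᵢcᵢ/nᵢ), where nᵢ is the stratum total.
Stratum 1 (Urban): n = 488; a·d/n = 169·146/488 = 50.5615; b·c/n = 69·104/488 = 14.7049
Stratum 2 (Rural): n = 287; a·d/n = 33·111/287 = 12.7631; b·c/n = 124·19/287 = 8.2091
OR_MH = (50.5615 + 12.7631) / (14.7049 + 8.2091) = 63.3245 / 22.9140 = 2.76358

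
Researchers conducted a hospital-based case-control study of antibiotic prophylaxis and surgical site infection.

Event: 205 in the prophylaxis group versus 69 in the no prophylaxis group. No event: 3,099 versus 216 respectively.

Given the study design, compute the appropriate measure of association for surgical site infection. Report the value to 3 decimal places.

From the description: a = 205, b = 3099, c = 69, d = 216.
This is a hospital-based case-control study: participants were sampled on outcome status, so risks in the source population cannot be estimated directly — relative risk is not valid here. The odds ratio is the appropriate measure.
OR = (a·d)/(b·c) = (205 × 216) / (3099 × 69) = 44280 / 213831 = 0.20708

0.207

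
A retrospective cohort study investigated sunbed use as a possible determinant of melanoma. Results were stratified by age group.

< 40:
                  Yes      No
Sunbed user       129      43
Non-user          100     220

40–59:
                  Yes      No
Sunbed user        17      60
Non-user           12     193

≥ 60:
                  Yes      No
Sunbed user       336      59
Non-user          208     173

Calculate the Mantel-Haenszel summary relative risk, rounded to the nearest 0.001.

RR_MH = Σ(aᵢ·n₀ᵢ/nᵢ) / Σ(cᵢ·n₁ᵢ/nᵢ), with n₁ᵢ = aᵢ+bᵢ (exposed), n₀ᵢ = cᵢ+dᵢ (unexposed), nᵢ = n₁ᵢ+n₀ᵢ.
Stratum 1 (< 40): n₁ = 172, n₀ = 320, n = 492; a·n₀/n = 129·320/492 = 83.9024; c·n₁/n = 100·172/492 = 34.9593
Stratum 2 (40–59): n₁ = 77, n₀ = 205, n = 282; a·n₀/n = 17·205/282 = 12.3582; c·n₁/n = 12·77/282 = 3.2766
Stratum 3 (≥ 60): n₁ = 395, n₀ = 381, n = 776; a·n₀/n = 336·381/776 = 164.9691; c·n₁/n = 208·395/776 = 105.8763
RR_MH = (83.9024 + 12.3582 + 164.9691) / (34.9593 + 3.2766 + 105.8763) = 261.2297 / 144.1122 = 1.81268

1.813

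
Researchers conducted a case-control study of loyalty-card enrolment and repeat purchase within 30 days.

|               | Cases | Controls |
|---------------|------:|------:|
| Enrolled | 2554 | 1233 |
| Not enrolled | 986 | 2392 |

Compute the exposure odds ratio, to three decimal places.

Cells: a = 2554, b = 1233, c = 986, d = 2392.
OR = (a·d)/(b·c) = (2554 × 2392) / (1233 × 986) = 6109168 / 1215738 = 5.02507
The odds of repeat purchase within 30 days are about 5.03 times as high in the enrolled group.

5.025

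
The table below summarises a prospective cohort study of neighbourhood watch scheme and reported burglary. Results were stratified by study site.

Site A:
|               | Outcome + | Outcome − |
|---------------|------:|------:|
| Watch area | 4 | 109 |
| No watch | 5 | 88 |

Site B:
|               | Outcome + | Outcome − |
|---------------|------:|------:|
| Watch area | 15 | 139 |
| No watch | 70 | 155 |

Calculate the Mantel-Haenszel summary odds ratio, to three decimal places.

OR_MH = Σ(aᵢdᵢ/nᵢ) / Σ(bᵢcᵢ/nᵢ), where nᵢ is the stratum total.
Stratum 1 (Site A): n = 206; a·d/n = 4·88/206 = 1.7087; b·c/n = 109·5/206 = 2.6456
Stratum 2 (Site B): n = 379; a·d/n = 15·155/379 = 6.1346; b·c/n = 139·70/379 = 25.6728
OR_MH = (1.7087 + 6.1346) / (2.6456 + 25.6728) = 7.8433 / 28.3185 = 0.27697

0.277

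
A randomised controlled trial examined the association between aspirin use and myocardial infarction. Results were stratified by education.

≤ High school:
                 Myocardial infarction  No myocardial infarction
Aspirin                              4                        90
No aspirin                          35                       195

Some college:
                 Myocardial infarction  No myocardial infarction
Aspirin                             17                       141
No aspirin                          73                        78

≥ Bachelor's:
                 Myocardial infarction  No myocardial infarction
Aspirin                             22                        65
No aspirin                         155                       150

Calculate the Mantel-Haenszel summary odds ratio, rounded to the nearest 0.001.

0.220

OR_MH = Σ(aᵢdᵢ/nᵢ) / Σ(bᵢcᵢ/nᵢ), where nᵢ is the stratum total.
Stratum 1 (≤ High school): n = 324; a·d/n = 4·195/324 = 2.4074; b·c/n = 90·35/324 = 9.7222
Stratum 2 (Some college): n = 309; a·d/n = 17·78/309 = 4.2913; b·c/n = 141·73/309 = 33.3107
Stratum 3 (≥ Bachelor's): n = 392; a·d/n = 22·150/392 = 8.4184; b·c/n = 65·155/392 = 25.7015
OR_MH = (2.4074 + 4.2913 + 8.4184) / (9.7222 + 33.3107 + 25.7015) = 15.1170 / 68.7344 = 0.21993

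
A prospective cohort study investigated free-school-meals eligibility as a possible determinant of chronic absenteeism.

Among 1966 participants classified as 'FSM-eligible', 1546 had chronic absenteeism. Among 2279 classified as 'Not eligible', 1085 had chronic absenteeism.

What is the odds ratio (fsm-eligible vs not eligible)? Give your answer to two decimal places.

4.05

From the description: a = 1546, b = 420, c = 1085, d = 1194.
OR = (a·d)/(b·c) = (1546 × 1194) / (420 × 1085) = 1845924 / 455700 = 4.05074
The odds of chronic absenteeism are about 4.05 times as high in the fsm-eligible group.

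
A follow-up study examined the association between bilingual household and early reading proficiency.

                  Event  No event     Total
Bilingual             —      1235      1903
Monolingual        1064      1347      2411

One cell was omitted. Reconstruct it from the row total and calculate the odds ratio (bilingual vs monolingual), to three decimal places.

0.685

The missing cell is in the exposed row: 1903 − 1235 = 668.
So a = 668, b = 1235, c = 1064, d = 1347.
OR = (a·d)/(b·c) = (668 × 1347) / (1235 × 1064) = 899796 / 1314040 = 0.68476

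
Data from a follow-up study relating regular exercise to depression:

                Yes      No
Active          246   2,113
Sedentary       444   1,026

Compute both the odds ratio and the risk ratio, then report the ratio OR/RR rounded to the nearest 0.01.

Cells: a = 246, b = 2113, c = 444, d = 1026.
OR = (246·1026)/(2113·444) = 252396/938172 = 0.26903
Risk in exposed = 246/2359 = 0.10428; risk in unexposed = 444/1470 = 0.30204; RR = 0.34526
OR/RR = 0.26903 / 0.34526 = 0.77922
The outcome is not rare, so the OR lies further from 1 than the RR.

0.78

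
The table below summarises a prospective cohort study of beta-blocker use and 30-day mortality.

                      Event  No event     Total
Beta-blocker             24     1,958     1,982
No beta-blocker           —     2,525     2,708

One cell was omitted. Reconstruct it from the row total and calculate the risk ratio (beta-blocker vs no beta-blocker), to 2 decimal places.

0.18

The missing cell is in the unexposed row: 2708 − 2525 = 183.
So a = 24, b = 1958, c = 183, d = 2525.
RR = [a/(a+b)] / [c/(c+d)] = (24/1982) / (183/2708) = 0.01211/0.06758 = 0.17919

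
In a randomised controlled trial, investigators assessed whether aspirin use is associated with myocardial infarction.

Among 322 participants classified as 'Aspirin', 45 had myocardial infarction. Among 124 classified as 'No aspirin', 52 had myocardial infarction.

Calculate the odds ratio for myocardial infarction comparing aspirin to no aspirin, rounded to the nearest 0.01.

From the description: a = 45, b = 277, c = 52, d = 72.
OR = (a·d)/(b·c) = (45 × 72) / (277 × 52) = 3240 / 14404 = 0.22494
Exposure is associated with lower odds of myocardial infarction (OR = 0.22 < 1).

0.22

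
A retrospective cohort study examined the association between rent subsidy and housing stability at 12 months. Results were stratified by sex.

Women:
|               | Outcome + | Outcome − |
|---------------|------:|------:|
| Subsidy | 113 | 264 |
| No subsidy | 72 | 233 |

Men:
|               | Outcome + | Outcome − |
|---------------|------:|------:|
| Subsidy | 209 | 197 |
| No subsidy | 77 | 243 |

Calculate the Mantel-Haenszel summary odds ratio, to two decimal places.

OR_MH = Σ(aᵢdᵢ/nᵢ) / Σ(bᵢcᵢ/nᵢ), where nᵢ is the stratum total.
Stratum 1 (Women): n = 682; a·d/n = 113·233/682 = 38.6056; b·c/n = 264·72/682 = 27.8710
Stratum 2 (Men): n = 726; a·d/n = 209·243/726 = 69.9545; b·c/n = 197·77/726 = 20.8939
OR_MH = (38.6056 + 69.9545) / (27.8710 + 20.8939) = 108.5601 / 48.7649 = 2.22619

2.23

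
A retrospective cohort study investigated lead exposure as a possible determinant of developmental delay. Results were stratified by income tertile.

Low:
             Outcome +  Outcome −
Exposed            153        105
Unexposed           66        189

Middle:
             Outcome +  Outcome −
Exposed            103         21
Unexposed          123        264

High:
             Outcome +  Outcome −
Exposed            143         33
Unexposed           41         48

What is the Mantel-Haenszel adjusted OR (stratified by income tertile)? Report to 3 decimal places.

OR_MH = Σ(aᵢdᵢ/nᵢ) / Σ(bᵢcᵢ/nᵢ), where nᵢ is the stratum total.
Stratum 1 (Low): n = 513; a·d/n = 153·189/513 = 56.3684; b·c/n = 105·66/513 = 13.5088
Stratum 2 (Middle): n = 511; a·d/n = 103·264/511 = 53.2133; b·c/n = 21·123/511 = 5.0548
Stratum 3 (High): n = 265; a·d/n = 143·48/265 = 25.9019; b·c/n = 33·41/265 = 5.1057
OR_MH = (56.3684 + 53.2133 + 25.9019) / (13.5088 + 5.0548 + 5.1057) = 135.4836 / 23.6692 = 5.72404

5.724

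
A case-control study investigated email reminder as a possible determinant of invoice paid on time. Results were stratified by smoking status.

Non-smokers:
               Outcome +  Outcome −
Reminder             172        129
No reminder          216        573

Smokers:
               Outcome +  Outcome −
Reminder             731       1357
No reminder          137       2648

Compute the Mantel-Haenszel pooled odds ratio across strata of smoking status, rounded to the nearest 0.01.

7.65

OR_MH = Σ(aᵢdᵢ/nᵢ) / Σ(bᵢcᵢ/nᵢ), where nᵢ is the stratum total.
Stratum 1 (Non-smokers): n = 1090; a·d/n = 172·573/1090 = 90.4183; b·c/n = 129·216/1090 = 25.5633
Stratum 2 (Smokers): n = 4873; a·d/n = 731·2648/4873 = 397.2272; b·c/n = 1357·137/4873 = 38.1508
OR_MH = (90.4183 + 397.2272) / (25.5633 + 38.1508) = 487.6455 / 63.7141 = 7.65365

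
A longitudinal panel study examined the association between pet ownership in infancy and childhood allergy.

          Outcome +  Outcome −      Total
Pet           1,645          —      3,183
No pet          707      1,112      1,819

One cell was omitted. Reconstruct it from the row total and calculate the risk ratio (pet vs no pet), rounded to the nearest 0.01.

The missing cell is in the exposed row: 3183 − 1645 = 1538.
So a = 1645, b = 1538, c = 707, d = 1112.
RR = [a/(a+b)] / [c/(c+d)] = (1645/3183) / (707/1819) = 0.51681/0.38868 = 1.32967

1.33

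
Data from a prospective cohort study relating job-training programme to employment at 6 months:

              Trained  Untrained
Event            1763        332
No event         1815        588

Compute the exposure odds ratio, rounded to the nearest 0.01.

Reading the table with exposure as columns: a = 1763 (Trained, case), b = 1815 (Trained, non-case), c = 332 (Untrained, case), d = 588.
OR = (a·d)/(b·c) = (1763 × 588) / (1815 × 332) = 1036644 / 602580 = 1.72034
The odds of employment at 6 months are about 1.72 times as high in the trained group.

1.72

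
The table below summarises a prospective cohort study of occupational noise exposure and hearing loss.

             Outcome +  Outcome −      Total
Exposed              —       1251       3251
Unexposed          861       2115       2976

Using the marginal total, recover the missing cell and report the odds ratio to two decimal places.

3.93

The missing cell is in the exposed row: 3251 − 1251 = 2000.
So a = 2000, b = 1251, c = 861, d = 2115.
OR = (a·d)/(b·c) = (2000 × 2115) / (1251 × 861) = 4230000 / 1077111 = 3.92717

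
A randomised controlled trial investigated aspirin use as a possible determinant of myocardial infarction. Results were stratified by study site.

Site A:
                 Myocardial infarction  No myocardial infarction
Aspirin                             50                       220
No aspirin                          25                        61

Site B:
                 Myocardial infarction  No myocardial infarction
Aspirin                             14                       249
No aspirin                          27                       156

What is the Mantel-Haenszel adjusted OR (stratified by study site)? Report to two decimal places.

0.44

OR_MH = Σ(aᵢdᵢ/nᵢ) / Σ(bᵢcᵢ/nᵢ), where nᵢ is the stratum total.
Stratum 1 (Site A): n = 356; a·d/n = 50·61/356 = 8.5674; b·c/n = 220·25/356 = 15.4494
Stratum 2 (Site B): n = 446; a·d/n = 14·156/446 = 4.8969; b·c/n = 249·27/446 = 15.0740
OR_MH = (8.5674 + 4.8969) / (15.4494 + 15.0740) = 13.4643 / 30.5234 = 0.44111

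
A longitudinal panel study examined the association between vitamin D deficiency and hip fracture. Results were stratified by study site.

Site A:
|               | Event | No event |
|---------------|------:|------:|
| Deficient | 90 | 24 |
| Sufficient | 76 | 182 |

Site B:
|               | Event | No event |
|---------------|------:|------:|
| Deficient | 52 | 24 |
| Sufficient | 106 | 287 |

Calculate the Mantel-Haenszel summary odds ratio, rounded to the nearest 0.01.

7.34

OR_MH = Σ(aᵢdᵢ/nᵢ) / Σ(bᵢcᵢ/nᵢ), where nᵢ is the stratum total.
Stratum 1 (Site A): n = 372; a·d/n = 90·182/372 = 44.0323; b·c/n = 24·76/372 = 4.9032
Stratum 2 (Site B): n = 469; a·d/n = 52·287/469 = 31.8209; b·c/n = 24·106/469 = 5.4243
OR_MH = (44.0323 + 31.8209) / (4.9032 + 5.4243) = 75.8532 / 10.3275 = 7.34475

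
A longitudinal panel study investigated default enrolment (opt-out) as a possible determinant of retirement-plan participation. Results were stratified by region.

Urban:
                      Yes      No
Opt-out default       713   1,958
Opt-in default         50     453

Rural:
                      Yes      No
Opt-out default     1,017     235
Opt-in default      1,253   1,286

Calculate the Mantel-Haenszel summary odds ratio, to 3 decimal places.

OR_MH = Σ(aᵢdᵢ/nᵢ) / Σ(bᵢcᵢ/nᵢ), where nᵢ is the stratum total.
Stratum 1 (Urban): n = 3174; a·d/n = 713·453/3174 = 101.7609; b·c/n = 1958·50/3174 = 30.8444
Stratum 2 (Rural): n = 3791; a·d/n = 1017·1286/3791 = 344.9913; b·c/n = 235·1253/3791 = 77.6721
OR_MH = (101.7609 + 344.9913) / (30.8444 + 77.6721) = 446.7522 / 108.5165 = 4.11691

4.117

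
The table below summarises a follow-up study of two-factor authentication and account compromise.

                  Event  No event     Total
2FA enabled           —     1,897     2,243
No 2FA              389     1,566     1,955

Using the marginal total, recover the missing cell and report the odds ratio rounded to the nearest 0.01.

The missing cell is in the exposed row: 2243 − 1897 = 346.
So a = 346, b = 1897, c = 389, d = 1566.
OR = (a·d)/(b·c) = (346 × 1566) / (1897 × 389) = 541836 / 737933 = 0.73426

0.73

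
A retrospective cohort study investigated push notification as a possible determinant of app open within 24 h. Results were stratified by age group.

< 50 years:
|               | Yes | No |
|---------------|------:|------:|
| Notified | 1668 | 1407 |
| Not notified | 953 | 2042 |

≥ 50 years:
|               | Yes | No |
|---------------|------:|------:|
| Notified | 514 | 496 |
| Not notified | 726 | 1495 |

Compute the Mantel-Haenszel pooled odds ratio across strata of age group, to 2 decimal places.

OR_MH = Σ(aᵢdᵢ/nᵢ) / Σ(bᵢcᵢ/nᵢ), where nᵢ is the stratum total.
Stratum 1 (< 50 years): n = 6070; a·d/n = 1668·2042/6070 = 561.1295; b·c/n = 1407·953/6070 = 220.9013
Stratum 2 (≥ 50 years): n = 3231; a·d/n = 514·1495/3231 = 237.8304; b·c/n = 496·726/3231 = 111.4503
OR_MH = (561.1295 + 237.8304) / (220.9013 + 111.4503) = 798.9599 / 332.3516 = 2.40396

2.40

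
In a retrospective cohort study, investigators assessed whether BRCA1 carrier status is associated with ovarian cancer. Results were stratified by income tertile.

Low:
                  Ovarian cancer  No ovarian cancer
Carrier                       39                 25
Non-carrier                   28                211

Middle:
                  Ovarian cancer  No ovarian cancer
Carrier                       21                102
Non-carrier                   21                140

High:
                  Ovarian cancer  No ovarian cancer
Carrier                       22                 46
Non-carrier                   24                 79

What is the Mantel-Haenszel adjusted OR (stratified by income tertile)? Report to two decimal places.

2.92

OR_MH = Σ(aᵢdᵢ/nᵢ) / Σ(bᵢcᵢ/nᵢ), where nᵢ is the stratum total.
Stratum 1 (Low): n = 303; a·d/n = 39·211/303 = 27.1584; b·c/n = 25·28/303 = 2.3102
Stratum 2 (Middle): n = 284; a·d/n = 21·140/284 = 10.3521; b·c/n = 102·21/284 = 7.5423
Stratum 3 (High): n = 171; a·d/n = 22·79/171 = 10.1637; b·c/n = 46·24/171 = 6.4561
OR_MH = (27.1584 + 10.3521 + 10.1637) / (2.3102 + 7.5423 + 6.4561) = 47.6743 / 16.3086 = 2.92326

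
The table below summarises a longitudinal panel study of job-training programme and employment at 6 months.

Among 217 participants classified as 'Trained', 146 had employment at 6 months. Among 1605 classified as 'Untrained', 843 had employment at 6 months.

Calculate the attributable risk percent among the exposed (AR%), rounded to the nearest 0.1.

From the description: a = 146, b = 71, c = 843, d = 762.
Risk in exposed = 146/217 = 0.67281; risk in unexposed = 843/1605 = 0.52523.
RR = 0.67281/0.52523 = 1.28097
AR% = (RR − 1)/RR × 100 = (1.28097 − 1)/1.28097 × 100 = 21.9345%

21.9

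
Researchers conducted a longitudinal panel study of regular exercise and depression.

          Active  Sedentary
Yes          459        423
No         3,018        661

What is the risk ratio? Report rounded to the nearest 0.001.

0.338

Reading the table with exposure as columns: a = 459 (Active, case), b = 3018 (Active, non-case), c = 423 (Sedentary, case), d = 661.
Risk in exposed = 459/3477 = 0.13201; risk in unexposed = 423/1084 = 0.39022.
RR = 0.13201 / 0.39022 = 0.33830
The risk is 66% lower among the exposed than among the unexposed.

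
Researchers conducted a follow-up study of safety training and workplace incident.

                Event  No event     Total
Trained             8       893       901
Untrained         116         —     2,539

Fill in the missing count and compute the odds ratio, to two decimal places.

0.19

The missing cell is in the unexposed row: 2539 − 116 = 2423.
So a = 8, b = 893, c = 116, d = 2423.
OR = (a·d)/(b·c) = (8 × 2423) / (893 × 116) = 19384 / 103588 = 0.18713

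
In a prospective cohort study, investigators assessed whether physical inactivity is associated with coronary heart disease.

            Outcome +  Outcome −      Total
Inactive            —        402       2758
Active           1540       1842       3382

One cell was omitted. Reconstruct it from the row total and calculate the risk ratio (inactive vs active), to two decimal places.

The missing cell is in the exposed row: 2758 − 402 = 2356.
So a = 2356, b = 402, c = 1540, d = 1842.
RR = [a/(a+b)] / [c/(c+d)] = (2356/2758) / (1540/3382) = 0.85424/0.45535 = 1.87600

1.88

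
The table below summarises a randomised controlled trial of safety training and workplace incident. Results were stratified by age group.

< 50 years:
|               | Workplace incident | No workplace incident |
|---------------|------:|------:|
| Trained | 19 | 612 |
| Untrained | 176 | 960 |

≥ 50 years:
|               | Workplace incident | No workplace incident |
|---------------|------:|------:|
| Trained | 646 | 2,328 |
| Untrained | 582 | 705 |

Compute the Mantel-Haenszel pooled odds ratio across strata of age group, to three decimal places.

OR_MH = Σ(aᵢdᵢ/nᵢ) / Σ(bᵢcᵢ/nᵢ), where nᵢ is the stratum total.
Stratum 1 (< 50 years): n = 1767; a·d/n = 19·960/1767 = 10.3226; b·c/n = 612·176/1767 = 60.9576
Stratum 2 (≥ 50 years): n = 4261; a·d/n = 646·705/4261 = 106.8834; b·c/n = 2328·582/4261 = 317.9761
OR_MH = (10.3226 + 106.8834) / (60.9576 + 317.9761) = 117.2059 / 378.9336 = 0.30930

0.309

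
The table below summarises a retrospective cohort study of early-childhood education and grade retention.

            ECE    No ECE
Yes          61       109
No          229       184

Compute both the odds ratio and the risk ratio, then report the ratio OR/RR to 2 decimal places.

Reading the table with exposure as columns: a = 61 (ECE, case), b = 229 (ECE, non-case), c = 109 (No ECE, case), d = 184.
OR = (61·184)/(229·109) = 11224/24961 = 0.44966
Risk in exposed = 61/290 = 0.21034; risk in unexposed = 109/293 = 0.37201; RR = 0.56542
OR/RR = 0.44966 / 0.56542 = 0.79527
The outcome is not rare, so the OR lies further from 1 than the RR.

0.80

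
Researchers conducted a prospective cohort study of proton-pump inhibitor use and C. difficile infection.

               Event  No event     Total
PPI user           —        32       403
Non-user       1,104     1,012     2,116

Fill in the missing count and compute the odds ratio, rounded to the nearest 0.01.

The missing cell is in the exposed row: 403 − 32 = 371.
So a = 371, b = 32, c = 1104, d = 1012.
OR = (a·d)/(b·c) = (371 × 1012) / (32 × 1104) = 375452 / 35328 = 10.62760

10.63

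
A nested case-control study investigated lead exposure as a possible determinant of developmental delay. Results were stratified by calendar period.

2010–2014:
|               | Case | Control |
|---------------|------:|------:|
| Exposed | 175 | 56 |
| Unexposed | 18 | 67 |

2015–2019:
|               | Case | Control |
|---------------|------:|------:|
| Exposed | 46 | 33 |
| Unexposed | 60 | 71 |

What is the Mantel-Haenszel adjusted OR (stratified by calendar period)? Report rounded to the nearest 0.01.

4.17

OR_MH = Σ(aᵢdᵢ/nᵢ) / Σ(bᵢcᵢ/nᵢ), where nᵢ is the stratum total.
Stratum 1 (2010–2014): n = 316; a·d/n = 175·67/316 = 37.1044; b·c/n = 56·18/316 = 3.1899
Stratum 2 (2015–2019): n = 210; a·d/n = 46·71/210 = 15.5524; b·c/n = 33·60/210 = 9.4286
OR_MH = (37.1044 + 15.5524) / (3.1899 + 9.4286) = 52.6568 / 12.6184 = 4.17300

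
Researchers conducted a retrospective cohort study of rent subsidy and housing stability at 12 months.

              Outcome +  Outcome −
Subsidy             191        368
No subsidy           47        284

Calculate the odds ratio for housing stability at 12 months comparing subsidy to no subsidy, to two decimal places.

3.14

Cells: a = 191, b = 368, c = 47, d = 284.
OR = (a·d)/(b·c) = (191 × 284) / (368 × 47) = 54244 / 17296 = 3.13622
The odds of housing stability at 12 months are about 3.14 times as high in the subsidy group.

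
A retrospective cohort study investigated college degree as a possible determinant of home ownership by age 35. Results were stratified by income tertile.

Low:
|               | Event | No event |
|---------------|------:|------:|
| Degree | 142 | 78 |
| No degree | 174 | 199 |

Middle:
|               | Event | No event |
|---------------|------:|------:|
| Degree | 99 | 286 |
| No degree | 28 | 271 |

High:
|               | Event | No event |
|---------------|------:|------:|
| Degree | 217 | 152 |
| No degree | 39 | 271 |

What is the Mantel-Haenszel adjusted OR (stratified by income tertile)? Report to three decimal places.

4.004

OR_MH = Σ(aᵢdᵢ/nᵢ) / Σ(bᵢcᵢ/nᵢ), where nᵢ is the stratum total.
Stratum 1 (Low): n = 593; a·d/n = 142·199/593 = 47.6526; b·c/n = 78·174/593 = 22.8870
Stratum 2 (Middle): n = 684; a·d/n = 99·271/684 = 39.2237; b·c/n = 286·28/684 = 11.7076
Stratum 3 (High): n = 679; a·d/n = 217·271/679 = 86.6082; b·c/n = 152·39/679 = 8.7305
OR_MH = (47.6526 + 39.2237 + 86.6082) / (22.8870 + 11.7076 + 8.7305) = 173.4845 / 43.3251 = 4.00425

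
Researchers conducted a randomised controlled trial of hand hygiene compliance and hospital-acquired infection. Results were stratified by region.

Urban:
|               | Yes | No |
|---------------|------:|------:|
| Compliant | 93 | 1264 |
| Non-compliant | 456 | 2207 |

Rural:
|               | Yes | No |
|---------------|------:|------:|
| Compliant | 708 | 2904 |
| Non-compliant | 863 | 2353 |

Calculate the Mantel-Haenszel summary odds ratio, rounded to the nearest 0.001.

OR_MH = Σ(aᵢdᵢ/nᵢ) / Σ(bᵢcᵢ/nᵢ), where nᵢ is the stratum total.
Stratum 1 (Urban): n = 4020; a·d/n = 93·2207/4020 = 51.0575; b·c/n = 1264·456/4020 = 143.3791
Stratum 2 (Rural): n = 6828; a·d/n = 708·2353/6828 = 243.9842; b·c/n = 2904·863/6828 = 367.0404
OR_MH = (51.0575 + 243.9842) / (143.3791 + 367.0404) = 295.0416 / 510.4195 = 0.57804

0.578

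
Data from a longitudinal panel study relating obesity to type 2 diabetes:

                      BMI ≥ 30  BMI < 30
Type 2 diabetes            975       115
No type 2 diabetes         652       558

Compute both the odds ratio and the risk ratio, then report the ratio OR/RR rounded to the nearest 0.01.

2.07

Reading the table with exposure as columns: a = 975 (BMI ≥ 30, case), b = 652 (BMI ≥ 30, non-case), c = 115 (BMI < 30, case), d = 558.
OR = (975·558)/(652·115) = 544050/74980 = 7.25593
Risk in exposed = 975/1627 = 0.59926; risk in unexposed = 115/673 = 0.17088; RR = 3.50699
OR/RR = 7.25593 / 3.50699 = 2.06899
The outcome is not rare, so the OR lies further from 1 than the RR.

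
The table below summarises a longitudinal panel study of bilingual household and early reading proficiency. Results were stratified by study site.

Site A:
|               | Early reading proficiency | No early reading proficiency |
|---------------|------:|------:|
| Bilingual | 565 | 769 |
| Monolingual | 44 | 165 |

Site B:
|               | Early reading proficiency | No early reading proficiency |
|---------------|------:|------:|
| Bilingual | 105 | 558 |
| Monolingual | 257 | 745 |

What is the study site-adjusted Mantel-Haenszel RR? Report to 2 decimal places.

1.00

RR_MH = Σ(aᵢ·n₀ᵢ/nᵢ) / Σ(cᵢ·n₁ᵢ/nᵢ), with n₁ᵢ = aᵢ+bᵢ (exposed), n₀ᵢ = cᵢ+dᵢ (unexposed), nᵢ = n₁ᵢ+n₀ᵢ.
Stratum 1 (Site A): n₁ = 1334, n₀ = 209, n = 1543; a·n₀/n = 565·209/1543 = 76.5295; c·n₁/n = 44·1334/1543 = 38.0402
Stratum 2 (Site B): n₁ = 663, n₀ = 1002, n = 1665; a·n₀/n = 105·1002/1665 = 63.1892; c·n₁/n = 257·663/1665 = 102.3369
RR_MH = (76.5295 + 63.1892) / (38.0402 + 102.3369) = 139.7187 / 140.3771 = 0.99531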